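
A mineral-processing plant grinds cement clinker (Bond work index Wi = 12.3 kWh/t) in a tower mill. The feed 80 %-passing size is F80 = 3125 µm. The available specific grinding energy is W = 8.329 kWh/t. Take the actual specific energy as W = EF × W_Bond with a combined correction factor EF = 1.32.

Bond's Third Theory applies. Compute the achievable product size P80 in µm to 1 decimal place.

P80 = 208.9 µm

Bond:  W = 10 Wi (1/√P − 1/√F)
W_Bond = W / EF = 8.329 / 1.32 = 6.3098 kWh/t
1/√P80 = 1/√F80 + W_Bond/(10·Wi)
  = 6.3098/(10·12.3) + 1/√3125 = 0.051300 + 0.017889 = 0.069188
P80 = (1/0.069188)² = 14.4533² = 208.90 µm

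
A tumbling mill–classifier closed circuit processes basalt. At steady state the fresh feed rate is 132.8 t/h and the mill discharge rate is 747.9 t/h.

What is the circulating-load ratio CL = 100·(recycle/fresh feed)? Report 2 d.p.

Steady state: M = F + R.
R = M − F = 747.9 − 132.8 = 615.1 t/h
CL = 100·R/F = 100·615.1/132.8 = 463.18 %

CL = 463.18 %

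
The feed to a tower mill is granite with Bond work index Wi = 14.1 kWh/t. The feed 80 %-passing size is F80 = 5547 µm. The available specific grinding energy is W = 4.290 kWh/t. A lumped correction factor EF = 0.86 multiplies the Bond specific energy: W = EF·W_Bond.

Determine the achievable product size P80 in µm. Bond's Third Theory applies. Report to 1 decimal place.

W = 10·Wi·[P80^(−½) − F80^(−½)]
W_Bond = W / EF = 4.290 / 0.86 = 4.9884 kWh/t
P80^-0.5 = F80^-0.5 + W_Bond/(10 Wi)
  = 4.9884/(10·14.1) + 1/√5547 = 0.035379 + 0.013427 = 0.048805
P80 = (1/0.048805)² = 20.4896² = 419.82 µm

P80 = 419.8 µm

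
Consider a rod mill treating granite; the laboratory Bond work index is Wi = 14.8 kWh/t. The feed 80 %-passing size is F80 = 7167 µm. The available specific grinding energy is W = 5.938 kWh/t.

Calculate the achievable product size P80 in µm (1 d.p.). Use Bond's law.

P80 = 370.8 µm

Bond:  W = 10 Wi (1/√P − 1/√F)
⇒ 1/√P80 = W/(10·Wi) + 1/√F80
  = 5.9380/(10·14.8) + 1/√7167 = 0.040122 + 0.011812 = 0.051934
P80 = (1/0.051934)² = 19.2553² = 370.77 µm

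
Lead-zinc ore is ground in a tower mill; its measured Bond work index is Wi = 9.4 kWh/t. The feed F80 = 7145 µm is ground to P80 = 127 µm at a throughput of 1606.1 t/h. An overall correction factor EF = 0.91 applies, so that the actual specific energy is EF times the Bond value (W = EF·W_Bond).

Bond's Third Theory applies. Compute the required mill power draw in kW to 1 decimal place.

P = 10565.7 kW

W = 10 Wi (P80^-0.5 − F80^-0.5)
W = 10·9.4·(1/√127 − 1/√7145) = 10·9.4·(0.076905) = 7.2291 kWh/t
W_actual = 0.91 × 7.2291 = 6.5785 kWh/t
Power = W × throughput = 6.5785 kWh/t × 1606.1 t/h = 10565.7 kW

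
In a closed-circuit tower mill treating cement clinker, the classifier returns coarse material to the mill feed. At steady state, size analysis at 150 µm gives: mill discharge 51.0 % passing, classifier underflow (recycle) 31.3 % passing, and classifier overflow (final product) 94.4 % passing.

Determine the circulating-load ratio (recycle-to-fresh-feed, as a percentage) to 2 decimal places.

Classifier node, passing 150 µm:
d + r·d = r·u + o → r(d−u) = o−d
r = (94.4 − 51.0)/(51.0 − 31.3) = 43.4/19.7 = 2.2030
CL = 100·r = 220.30 %

CL = 220.30 %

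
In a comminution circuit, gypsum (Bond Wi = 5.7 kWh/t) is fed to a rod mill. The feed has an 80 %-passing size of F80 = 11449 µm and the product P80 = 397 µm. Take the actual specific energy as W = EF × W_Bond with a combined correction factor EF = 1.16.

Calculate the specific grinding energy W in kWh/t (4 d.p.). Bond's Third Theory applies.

W = 2.7005 kWh/t

W = 10 Wi (1/√P80 − 1/√F80)  [Bond]
1/√397 = 0.050189;  1/√11449 = 0.009346
W = 10·5.7·(0.050189 − 0.009346) = 2.3280 kWh/t
W_actual = 1.16 × 2.3280 = 2.7005 kWh/t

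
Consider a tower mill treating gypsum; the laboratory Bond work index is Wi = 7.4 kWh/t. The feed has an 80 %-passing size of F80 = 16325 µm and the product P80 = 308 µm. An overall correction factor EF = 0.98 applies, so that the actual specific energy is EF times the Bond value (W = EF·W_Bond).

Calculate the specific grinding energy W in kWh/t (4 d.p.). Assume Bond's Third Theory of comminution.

W = 10 Wi / √P80 − 10 Wi / √F80
1/√308 = 0.056980;  1/√16325 = 0.007827
W = 10·7.4·(0.056980 − 0.007827) = 3.6374 kWh/t
W_actual = 0.98 × 3.6374 = 3.5646 kWh/t

W = 3.5646 kWh/t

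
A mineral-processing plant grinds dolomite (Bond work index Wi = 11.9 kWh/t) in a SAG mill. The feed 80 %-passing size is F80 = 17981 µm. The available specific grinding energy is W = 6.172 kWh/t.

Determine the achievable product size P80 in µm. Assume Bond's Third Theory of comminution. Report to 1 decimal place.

W = 10·Wi·[P80^(−½) − F80^(−½)]
⇒ 1/√P80 = W/(10 Wi) + 1/√F80
  = 6.1720/(10·11.9) + 1/√17981 = 0.051866 + 0.007457 = 0.059323
P80 = (1/0.059323)² = 16.8569² = 284.15 µm

P80 = 284.2 µm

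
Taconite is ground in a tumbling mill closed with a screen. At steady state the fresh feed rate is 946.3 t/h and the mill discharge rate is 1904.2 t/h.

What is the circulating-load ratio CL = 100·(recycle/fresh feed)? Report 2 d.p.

CL = 101.23 %

Steady state: M = F + R.
R = M − F = 1904.2 − 946.3 = 957.9 t/h
CL = 100·R/F = 100·957.9/946.3 = 101.23 %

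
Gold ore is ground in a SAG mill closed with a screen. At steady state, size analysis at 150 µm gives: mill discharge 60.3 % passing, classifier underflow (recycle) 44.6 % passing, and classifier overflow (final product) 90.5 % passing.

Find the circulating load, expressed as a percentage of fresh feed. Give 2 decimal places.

CL = 192.36 %

Classifier node, passing 150 µm:
r = (o − d)/(d − u)
r = (90.5 − 60.3)/(60.3 − 44.6) = 30.2/15.7 = 1.9236
CL = 100·r = 192.36 %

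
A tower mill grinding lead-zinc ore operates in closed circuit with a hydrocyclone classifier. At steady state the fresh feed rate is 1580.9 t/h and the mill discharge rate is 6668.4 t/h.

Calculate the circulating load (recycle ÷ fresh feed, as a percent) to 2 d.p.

CL = 321.81 %

M = F + R at steady state, so:
R = M − F = 6668.4 − 1580.9 = 5087.5 t/h
CL = 100·R/F = 100·5087.5/1580.9 = 321.81 %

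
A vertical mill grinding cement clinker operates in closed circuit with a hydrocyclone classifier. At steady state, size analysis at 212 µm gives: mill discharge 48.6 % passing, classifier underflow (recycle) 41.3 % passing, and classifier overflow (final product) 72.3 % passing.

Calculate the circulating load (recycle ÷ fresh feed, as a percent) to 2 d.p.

Balance %-passing 212 µm (r = R/F):
(1+r)d = ru + o → r = (o−d)/(d−u)
r = (72.3 − 48.6)/(48.6 − 41.3) = 23.7/7.3 = 3.2466
CL = 100·r = 324.66 %

CL = 324.66 %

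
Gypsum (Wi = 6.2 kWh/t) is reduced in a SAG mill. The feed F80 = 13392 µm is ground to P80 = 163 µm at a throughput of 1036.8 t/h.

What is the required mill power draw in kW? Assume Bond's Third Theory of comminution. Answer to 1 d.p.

W = 10·Wi·(P80^(-½) − F80^(-½))
W = 10·6.2·(1/√163 − 1/√13392) = 10·6.2·(0.069685) = 4.3205 kWh/t
P_mill = W·ṁ = 4.3205·1036.8 = 4479.4 kW

P = 4479.4 kW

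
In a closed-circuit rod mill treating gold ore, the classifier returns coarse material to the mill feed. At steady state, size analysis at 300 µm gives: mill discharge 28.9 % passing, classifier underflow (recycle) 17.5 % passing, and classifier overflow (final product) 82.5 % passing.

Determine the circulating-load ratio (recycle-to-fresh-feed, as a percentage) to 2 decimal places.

Two-product formula at 300 µm:
Fd + Rd = Ru + Fo ⇒ R/F = (o−d)/(d−u)
r = (82.5 − 28.9)/(28.9 − 17.5) = 53.6/11.4 = 4.7018
CL = 100·r = 470.18 %

CL = 470.18 %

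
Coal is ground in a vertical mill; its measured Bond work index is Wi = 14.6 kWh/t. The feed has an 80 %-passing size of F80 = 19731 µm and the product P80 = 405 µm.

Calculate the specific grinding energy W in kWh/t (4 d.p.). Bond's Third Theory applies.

W = 10·Wi·[P80^(−½) − F80^(−½)]
1/√405 = 0.049690;  1/√19731 = 0.007119
W = 10·14.6·(0.049690 − 0.007119) = 6.2154 kWh/t

W = 6.2154 kWh/t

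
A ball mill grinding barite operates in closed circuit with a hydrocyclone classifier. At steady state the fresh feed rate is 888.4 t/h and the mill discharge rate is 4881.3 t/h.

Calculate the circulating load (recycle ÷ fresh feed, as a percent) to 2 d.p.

CL = 449.45 %

Mill node: discharge = fresh + recycle.
R = M − F = 4881.3 − 888.4 = 3992.9 t/h
CL = 100·R/F = 100·3992.9/888.4 = 449.45 %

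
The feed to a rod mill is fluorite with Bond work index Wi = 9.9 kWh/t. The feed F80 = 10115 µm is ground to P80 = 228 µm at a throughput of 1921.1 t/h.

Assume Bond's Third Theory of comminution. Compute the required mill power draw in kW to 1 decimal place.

W = 10·Wi·[P80^(−½) − F80^(−½)]
W = 10·9.9·(1/√228 − 1/√10115) = 10·9.9·(0.056284) = 5.5721 kWh/t
P = W·T = 5.5721·1921.1 = 10704.5 kW

P = 10704.5 kW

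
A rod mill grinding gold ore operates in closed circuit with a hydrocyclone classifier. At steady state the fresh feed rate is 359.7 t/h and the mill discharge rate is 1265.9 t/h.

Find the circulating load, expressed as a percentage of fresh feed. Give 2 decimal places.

Discharge = new feed + return, hence
R = M − F = 1265.9 − 359.7 = 906.2 t/h
CL = 100·R/F = 100·906.2/359.7 = 251.93 %

CL = 251.93 %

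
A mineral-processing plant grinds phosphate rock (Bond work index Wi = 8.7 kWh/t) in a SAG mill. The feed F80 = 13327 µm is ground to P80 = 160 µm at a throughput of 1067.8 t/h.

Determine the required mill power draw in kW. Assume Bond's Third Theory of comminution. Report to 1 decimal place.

P = 6539.6 kW

W = 10 Wi (1/√P80 − 1/√F80)  [Bond]
W = 10·8.7·(1/√160 − 1/√13327) = 10·8.7·(0.070395) = 6.1243 kWh/t
Power = W × throughput = 6.1243 kWh/t × 1067.8 t/h = 6539.6 kW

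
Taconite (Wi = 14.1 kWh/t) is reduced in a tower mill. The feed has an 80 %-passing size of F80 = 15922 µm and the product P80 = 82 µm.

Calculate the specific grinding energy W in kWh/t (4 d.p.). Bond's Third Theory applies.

W = 14.4534 kWh/t

W = 10·Wi·(P80^(-½) − F80^(-½))
1/√82 = 0.110432;  1/√15922 = 0.007925
W = 10·14.1·(0.110432 − 0.007925) = 14.4534 kWh/t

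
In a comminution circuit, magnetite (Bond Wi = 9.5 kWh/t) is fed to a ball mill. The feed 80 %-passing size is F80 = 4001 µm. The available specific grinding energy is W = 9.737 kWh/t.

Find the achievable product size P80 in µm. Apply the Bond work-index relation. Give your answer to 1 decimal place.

P80 = 71.4 µm

W = 10 Wi (P80^-0.5 − F80^-0.5)
⇒ 1/√P80 = W/(10 Wi) + 1/√F80
  = 9.7370/(10·9.5) + 1/√4001 = 0.102495 + 0.015809 = 0.118304
P80 = (1/0.118304)² = 8.4528² = 71.45 µm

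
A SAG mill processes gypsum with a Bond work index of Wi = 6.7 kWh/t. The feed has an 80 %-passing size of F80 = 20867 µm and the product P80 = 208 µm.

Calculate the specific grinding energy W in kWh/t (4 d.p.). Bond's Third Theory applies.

W = 4.1818 kWh/t

W = 10·Wi·[P80^(−½) − F80^(−½)]
1/√208 = 0.069338;  1/√20867 = 0.006923
W = 10·6.7·(0.069338 − 0.006923) = 4.1818 kWh/t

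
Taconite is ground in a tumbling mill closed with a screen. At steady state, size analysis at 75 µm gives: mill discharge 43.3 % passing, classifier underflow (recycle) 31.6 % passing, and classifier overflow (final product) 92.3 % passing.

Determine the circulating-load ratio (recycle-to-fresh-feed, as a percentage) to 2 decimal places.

Classifier node, passing 75 µm:
(1+r)·d = r·u + o ⇒ r = (o−d)/(d−u)
r = (92.3 − 43.3)/(43.3 − 31.6) = 49.0/11.7 = 4.1880
CL = 100·r = 418.80 %

CL = 418.80 %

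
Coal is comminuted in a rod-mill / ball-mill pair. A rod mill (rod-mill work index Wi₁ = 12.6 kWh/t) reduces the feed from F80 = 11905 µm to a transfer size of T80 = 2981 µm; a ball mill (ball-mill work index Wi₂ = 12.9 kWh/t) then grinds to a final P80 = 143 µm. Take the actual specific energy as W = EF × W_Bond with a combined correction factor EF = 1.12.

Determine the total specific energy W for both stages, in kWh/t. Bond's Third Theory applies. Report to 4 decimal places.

W = 10.7271 kWh/t

W = 10 Wi / √P80 − 10 Wi / √F80
Stage 1 (11905→2981 µm, Wi₁=12.6): W₁ = 10·12.6·(0.018316 − 0.009165) = 1.1530 kWh/t
Stage 2 (2981→143 µm, Wi₂=12.9): W₂ = 10·12.9·(0.083624 − 0.018316) = 8.4248 kWh/t
W = W₁ + W₂ = 1.1530 + 8.4248 = 9.5778 kWh/t
Corrected W = EF·W_Bond = 1.12·9.5778 = 10.7271 kWh/t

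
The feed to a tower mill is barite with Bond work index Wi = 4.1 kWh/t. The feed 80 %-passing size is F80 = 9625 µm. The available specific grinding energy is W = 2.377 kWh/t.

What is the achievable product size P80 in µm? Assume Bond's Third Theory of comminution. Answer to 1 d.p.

W = 10·Wi·[P80^(−½) − F80^(−½)]
P80^-0.5 = F80^-0.5 + W/(10 Wi)
  = 2.3770/(10·4.1) + 1/√9625 = 0.057976 + 0.010193 = 0.068169
P80 = (1/0.068169)² = 14.6695² = 215.19 µm

P80 = 215.2 µm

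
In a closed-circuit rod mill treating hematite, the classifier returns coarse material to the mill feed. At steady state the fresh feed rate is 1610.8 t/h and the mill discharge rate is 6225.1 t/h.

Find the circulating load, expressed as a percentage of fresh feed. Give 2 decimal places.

M = F + R at steady state, so:
R = M − F = 6225.1 − 1610.8 = 4614.3 t/h
CL = 100·R/F = 100·4614.3/1610.8 = 286.46 %

CL = 286.46 %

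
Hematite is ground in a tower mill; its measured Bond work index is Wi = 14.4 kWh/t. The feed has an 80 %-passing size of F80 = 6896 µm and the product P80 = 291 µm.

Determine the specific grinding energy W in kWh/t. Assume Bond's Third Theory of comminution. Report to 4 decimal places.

W = 6.7074 kWh/t

W = 10·Wi·[P80^(−½) − F80^(−½)]
1/√291 = 0.058621;  1/√6896 = 0.012042
W = 10·14.4·(0.058621 − 0.012042) = 6.7074 kWh/t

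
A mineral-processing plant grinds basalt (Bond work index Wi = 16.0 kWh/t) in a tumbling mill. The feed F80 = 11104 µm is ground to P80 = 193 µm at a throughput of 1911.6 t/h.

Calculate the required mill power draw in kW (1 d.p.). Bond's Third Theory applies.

P = 19113.5 kW

Bond: W = 10·Wi·(1/√P80 − 1/√F80)
W = 10·16.0·(1/√193 − 1/√11104) = 10·16.0·(0.062492) = 9.9987 kWh/t
Power = W × throughput = 9.9987 kWh/t × 1911.6 t/h = 19113.5 kW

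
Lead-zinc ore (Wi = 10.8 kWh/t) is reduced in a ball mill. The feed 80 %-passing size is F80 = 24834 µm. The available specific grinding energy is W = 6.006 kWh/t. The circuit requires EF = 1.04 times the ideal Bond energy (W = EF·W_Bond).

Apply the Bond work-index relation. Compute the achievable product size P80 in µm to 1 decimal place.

W = 10 Wi / √P80 − 10 Wi / √F80
W_Bond = W / EF = 6.006 / 1.04 = 5.7750 kWh/t
⇒ 1/√P80 = W_Bond/(10·Wi) + 1/√F80
  = 5.7750/(10·10.8) + 1/√24834 = 0.053472 + 0.006346 = 0.059818
P80 = (1/0.059818)² = 16.7174² = 279.47 µm

P80 = 279.5 µm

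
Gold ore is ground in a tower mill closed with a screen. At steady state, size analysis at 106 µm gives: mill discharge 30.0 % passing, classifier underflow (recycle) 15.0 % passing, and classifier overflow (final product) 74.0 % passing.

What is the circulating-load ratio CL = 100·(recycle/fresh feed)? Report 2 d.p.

CL = 293.33 %

Mass balance on the −106 µm fraction:
d + r·d = r·u + o → r(d−u) = o−d
r = (74.0 − 30.0)/(30.0 − 15.0) = 44.0/15.0 = 2.9333
CL = 100·r = 293.33 %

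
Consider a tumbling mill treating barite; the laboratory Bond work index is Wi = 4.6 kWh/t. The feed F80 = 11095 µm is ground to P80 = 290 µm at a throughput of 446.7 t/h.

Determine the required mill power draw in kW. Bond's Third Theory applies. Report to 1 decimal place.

P = 1011.6 kW

Bond: W = 10·Wi·(1/√P80 − 1/√F80)
W = 10·4.6·(1/√290 − 1/√11095) = 10·4.6·(0.049228) = 2.2645 kWh/t
P_mill = W·ṁ = 2.2645·446.7 = 1011.6 kW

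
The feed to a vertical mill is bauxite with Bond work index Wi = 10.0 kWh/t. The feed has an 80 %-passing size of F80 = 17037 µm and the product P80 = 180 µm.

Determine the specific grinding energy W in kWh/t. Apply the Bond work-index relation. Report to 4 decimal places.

Bond: W = 10·Wi·(1/√P80 − 1/√F80)
1/√180 = 0.074536;  1/√17037 = 0.007661
W = 10·10.0·(0.074536 − 0.007661) = 6.6874 kWh/t

W = 6.6874 kWh/t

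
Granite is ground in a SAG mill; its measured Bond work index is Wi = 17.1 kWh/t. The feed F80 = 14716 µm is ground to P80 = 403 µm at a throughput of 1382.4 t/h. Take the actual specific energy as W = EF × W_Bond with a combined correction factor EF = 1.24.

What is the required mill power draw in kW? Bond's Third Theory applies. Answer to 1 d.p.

P = 12185.2 kW

Bond:  W = 10 Wi (1/√P − 1/√F)
W = 10·17.1·(1/√403 − 1/√14716) = 10·17.1·(0.041570) = 7.1085 kWh/t
W_actual = 1.24 × 7.1085 = 8.8145 kWh/t
Power = W × throughput = 8.8145 kWh/t × 1382.4 t/h = 12185.2 kW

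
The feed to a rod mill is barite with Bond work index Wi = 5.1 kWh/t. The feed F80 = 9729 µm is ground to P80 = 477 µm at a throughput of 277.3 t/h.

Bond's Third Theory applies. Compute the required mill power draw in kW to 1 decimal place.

P = 504.2 kW

Bond: W = 10·Wi·(1/√P80 − 1/√F80)
W = 10·5.1·(1/√477 − 1/√9729) = 10·5.1·(0.035649) = 1.8181 kWh/t
P_mill = W·ṁ = 1.8181·277.3 = 504.2 kW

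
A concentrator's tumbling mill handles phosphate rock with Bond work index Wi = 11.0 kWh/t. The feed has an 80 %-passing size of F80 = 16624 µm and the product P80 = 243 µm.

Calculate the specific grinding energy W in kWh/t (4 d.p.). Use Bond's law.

Bond: W = 10·Wi·(1/√P80 − 1/√F80)
1/√243 = 0.064150;  1/√16624 = 0.007756
W = 10·11.0·(0.064150 − 0.007756) = 6.2034 kWh/t

W = 6.2034 kWh/t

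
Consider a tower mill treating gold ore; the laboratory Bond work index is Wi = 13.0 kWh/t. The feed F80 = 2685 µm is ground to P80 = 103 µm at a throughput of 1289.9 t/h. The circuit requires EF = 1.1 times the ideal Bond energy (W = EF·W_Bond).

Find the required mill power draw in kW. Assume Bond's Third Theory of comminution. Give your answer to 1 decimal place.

W = 10 Wi / √P80 − 10 Wi / √F80
W = 10·13.0·(1/√103 − 1/√2685) = 10·13.0·(0.079234) = 10.3005 kWh/t
Corrected W = EF·W_Bond = 1.1·10.3005 = 11.3305 kWh/t
P = W·T = 11.3305·1289.9 = 14615.2 kW

P = 14615.2 kW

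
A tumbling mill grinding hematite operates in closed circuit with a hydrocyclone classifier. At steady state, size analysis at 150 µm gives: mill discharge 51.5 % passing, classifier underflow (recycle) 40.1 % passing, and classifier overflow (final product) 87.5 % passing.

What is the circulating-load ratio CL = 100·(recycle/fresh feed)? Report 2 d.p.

CL = 315.79 %

Mass balance on the −150 µm fraction:
(1+r)·d = r·u + o ⇒ r = (o−d)/(d−u)
r = (87.5 − 51.5)/(51.5 − 40.1) = 36.0/11.4 = 3.1579
CL = 100·r = 315.79 %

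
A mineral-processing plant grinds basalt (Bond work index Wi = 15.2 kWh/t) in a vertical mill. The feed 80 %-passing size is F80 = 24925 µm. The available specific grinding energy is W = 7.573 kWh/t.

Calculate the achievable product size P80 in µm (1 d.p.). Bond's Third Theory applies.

W_Bond = 10·Wi·(1/√P₈₀ − 1/√F₈₀)
⇒ 1/√P80 = W/(10 Wi) + 1/√F80
  = 7.5730/(10·15.2) + 1/√24925 = 0.049822 + 0.006334 = 0.056156
P80 = (1/0.056156)² = 17.8074² = 317.10 µm

P80 = 317.1 µm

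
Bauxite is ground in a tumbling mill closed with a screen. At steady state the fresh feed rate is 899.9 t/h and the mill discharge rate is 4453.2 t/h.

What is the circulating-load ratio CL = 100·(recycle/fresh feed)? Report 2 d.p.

M = F + R at steady state, so:
R = M − F = 4453.2 − 899.9 = 3553.3 t/h
CL = 100·R/F = 100·3553.3/899.9 = 394.85 %

CL = 394.85 %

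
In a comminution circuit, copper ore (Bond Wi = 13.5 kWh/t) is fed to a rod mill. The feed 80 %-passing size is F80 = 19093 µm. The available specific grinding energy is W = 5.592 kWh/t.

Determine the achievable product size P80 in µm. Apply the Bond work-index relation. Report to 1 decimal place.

P80 = 422.3 µm

Bond:  W = 10 Wi (1/√P − 1/√F)
1/√P80 = 1/√F80 + W/(10·Wi)
  = 5.5920/(10·13.5) + 1/√19093 = 0.041422 + 0.007237 = 0.048659
P80 = (1/0.048659)² = 20.5511² = 422.35 µm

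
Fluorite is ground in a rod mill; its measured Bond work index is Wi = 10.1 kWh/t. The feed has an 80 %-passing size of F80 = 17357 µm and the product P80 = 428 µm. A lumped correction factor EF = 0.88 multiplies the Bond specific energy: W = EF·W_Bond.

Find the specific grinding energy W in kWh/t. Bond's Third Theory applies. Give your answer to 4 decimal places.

W = 3.6215 kWh/t

Bond: W = 10·Wi·(1/√P80 − 1/√F80)
1/√428 = 0.048337;  1/√17357 = 0.007590
W = 10·10.1·(0.048337 − 0.007590) = 4.1154 kWh/t
Apply correction: 4.1154 × 0.88 = 3.6215 kWh/t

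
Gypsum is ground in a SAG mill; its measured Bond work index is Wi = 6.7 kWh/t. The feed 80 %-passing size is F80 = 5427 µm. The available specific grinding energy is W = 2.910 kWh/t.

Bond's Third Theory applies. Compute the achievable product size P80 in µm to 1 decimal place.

Bond:  W = 10 Wi (1/√P − 1/√F)
1/√P80 = 1/√F80 + W/(10·Wi)
  = 2.9100/(10·6.7) + 1/√5427 = 0.043433 + 0.013574 = 0.057007
P80 = (1/0.057007)² = 17.5416² = 307.71 µm

P80 = 307.7 µm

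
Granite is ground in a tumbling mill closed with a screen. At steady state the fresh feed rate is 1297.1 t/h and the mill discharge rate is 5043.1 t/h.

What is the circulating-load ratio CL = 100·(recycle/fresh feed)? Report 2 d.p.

Steady state: M = F + R.
R = M − F = 5043.1 − 1297.1 = 3746.0 t/h
CL = 100·R/F = 100·3746.0/1297.1 = 288.80 %

CL = 288.80 %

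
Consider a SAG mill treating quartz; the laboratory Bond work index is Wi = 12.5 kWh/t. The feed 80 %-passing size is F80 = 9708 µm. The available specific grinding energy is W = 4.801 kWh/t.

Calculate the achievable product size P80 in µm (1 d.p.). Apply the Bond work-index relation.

P80 = 424.1 µm

W_Bond = 10·Wi·(1/√P₈₀ − 1/√F₈₀)
⇒ 1/√P80 = W/(10 Wi) + 1/√F80
  = 4.8010/(10·12.5) + 1/√9708 = 0.038408 + 0.010149 = 0.048557
P80 = (1/0.048557)² = 20.5942² = 424.12 µm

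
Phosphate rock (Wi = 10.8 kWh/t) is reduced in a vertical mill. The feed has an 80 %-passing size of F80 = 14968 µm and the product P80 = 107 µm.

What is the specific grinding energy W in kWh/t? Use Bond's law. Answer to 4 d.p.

W = 10·Wi·(P80^(-½) − F80^(-½))
1/√107 = 0.096674;  1/√14968 = 0.008174
W = 10·10.8·(0.096674 − 0.008174) = 9.5580 kWh/t

W = 9.5580 kWh/t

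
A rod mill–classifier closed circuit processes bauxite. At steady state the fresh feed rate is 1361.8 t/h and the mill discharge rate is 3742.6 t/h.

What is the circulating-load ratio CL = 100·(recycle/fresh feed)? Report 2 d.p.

CL = 174.83 %

M = F + R at steady state, so:
R = M − F = 3742.6 − 1361.8 = 2380.8 t/h
CL = 100·R/F = 100·2380.8/1361.8 = 174.83 %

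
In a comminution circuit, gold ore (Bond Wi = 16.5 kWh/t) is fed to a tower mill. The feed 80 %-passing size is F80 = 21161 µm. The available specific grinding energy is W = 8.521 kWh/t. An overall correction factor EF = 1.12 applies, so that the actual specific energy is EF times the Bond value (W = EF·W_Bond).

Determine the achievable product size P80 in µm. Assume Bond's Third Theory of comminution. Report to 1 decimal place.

P80 = 356.2 µm

Bond: W = 10·Wi·(1/√P80 − 1/√F80)
W_Bond = W / EF = 8.521 / 1.12 = 7.6080 kWh/t
⇒ 1/√P80 = W_Bond/(10·Wi) + 1/√F80
  = 7.6080/(10·16.5) + 1/√21161 = 0.046109 + 0.006874 = 0.052984
P80 = (1/0.052984)² = 18.8737² = 356.22 µm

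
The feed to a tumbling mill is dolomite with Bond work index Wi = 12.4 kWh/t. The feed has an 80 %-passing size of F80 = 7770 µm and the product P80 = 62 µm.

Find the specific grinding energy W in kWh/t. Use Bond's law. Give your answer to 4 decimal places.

W = 10 Wi (P80^-0.5 − F80^-0.5)
1/√62 = 0.127000;  1/√7770 = 0.011345
W = 10·12.4·(0.127000 − 0.011345) = 14.3413 kWh/t

W = 14.3413 kWh/t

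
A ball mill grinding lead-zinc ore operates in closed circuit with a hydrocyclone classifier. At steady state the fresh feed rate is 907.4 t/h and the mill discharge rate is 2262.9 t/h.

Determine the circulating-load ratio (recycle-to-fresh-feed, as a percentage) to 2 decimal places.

Mill node: discharge = fresh + recycle.
R = M − F = 2262.9 − 907.4 = 1355.5 t/h
CL = 100·R/F = 100·1355.5/907.4 = 149.38 %

CL = 149.38 %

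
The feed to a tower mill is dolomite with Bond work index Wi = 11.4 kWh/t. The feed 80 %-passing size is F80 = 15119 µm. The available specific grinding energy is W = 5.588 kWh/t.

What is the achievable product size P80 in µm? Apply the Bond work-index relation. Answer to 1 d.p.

W = 10·Wi·(P80^(-½) − F80^(-½))
⇒ 1/√P80 = W/(10 Wi) + 1/√F80
  = 5.5880/(10·11.4) + 1/√15119 = 0.049018 + 0.008133 = 0.057150
P80 = (1/0.057150)² = 17.4977² = 306.17 µm

P80 = 306.2 µm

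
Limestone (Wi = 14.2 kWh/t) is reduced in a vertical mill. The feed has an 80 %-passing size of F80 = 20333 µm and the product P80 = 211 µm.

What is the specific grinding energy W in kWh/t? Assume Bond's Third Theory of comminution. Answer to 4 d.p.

W = 8.7798 kWh/t

Bond: W = 10·Wi·(1/√P80 − 1/√F80)
1/√211 = 0.068843;  1/√20333 = 0.007013
W = 10·14.2·(0.068843 − 0.007013) = 8.7798 kWh/t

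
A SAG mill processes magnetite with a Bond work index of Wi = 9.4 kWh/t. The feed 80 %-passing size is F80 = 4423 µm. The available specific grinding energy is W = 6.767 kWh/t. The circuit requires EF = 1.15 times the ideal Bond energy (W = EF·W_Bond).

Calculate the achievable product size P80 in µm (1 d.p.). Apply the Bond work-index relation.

Bond:  W = 10 Wi (1/√P − 1/√F)
W_Bond = W / EF = 6.767 / 1.15 = 5.8843 kWh/t
P80^(−½) = W_Bond/(10 Wi) + F80^(−½)
  = 5.8843/(10·9.4) + 1/√4423 = 0.062599 + 0.015036 = 0.077636
P80 = (1/0.077636)² = 12.8807² = 165.91 µm

P80 = 165.9 µm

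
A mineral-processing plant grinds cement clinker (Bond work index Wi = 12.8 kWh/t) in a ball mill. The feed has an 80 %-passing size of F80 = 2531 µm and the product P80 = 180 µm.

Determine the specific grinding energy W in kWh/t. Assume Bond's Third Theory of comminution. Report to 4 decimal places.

W = 6.9963 kWh/t

W = 10 Wi / √P80 − 10 Wi / √F80
1/√180 = 0.074536;  1/√2531 = 0.019877
W = 10·12.8·(0.074536 − 0.019877) = 6.9963 kWh/t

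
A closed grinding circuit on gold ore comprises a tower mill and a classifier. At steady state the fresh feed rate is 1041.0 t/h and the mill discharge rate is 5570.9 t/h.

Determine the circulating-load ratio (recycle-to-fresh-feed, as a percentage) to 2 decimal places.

Discharge = new feed + return, hence
R = M − F = 5570.9 − 1041.0 = 4529.9 t/h
CL = 100·R/F = 100·4529.9/1041.0 = 435.15 %

CL = 435.15 %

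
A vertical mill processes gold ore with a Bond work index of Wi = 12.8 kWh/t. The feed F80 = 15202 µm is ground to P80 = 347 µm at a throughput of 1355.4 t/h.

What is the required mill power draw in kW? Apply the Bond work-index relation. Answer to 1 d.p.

P = 7906.4 kW

W = 10 Wi (1/√P80 − 1/√F80)  [Bond]
W = 10·12.8·(1/√347 − 1/√15202) = 10·12.8·(0.045572) = 5.8333 kWh/t
Power = W × throughput = 5.8333 kWh/t × 1355.4 t/h = 7906.4 kW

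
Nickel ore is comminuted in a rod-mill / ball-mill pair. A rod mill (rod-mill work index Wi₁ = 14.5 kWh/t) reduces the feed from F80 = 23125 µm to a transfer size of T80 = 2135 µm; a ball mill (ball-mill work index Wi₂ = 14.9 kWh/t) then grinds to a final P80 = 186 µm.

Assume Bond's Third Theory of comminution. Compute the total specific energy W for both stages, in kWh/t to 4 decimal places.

W = 9.8851 kWh/t

W = 10 Wi (P80^-0.5 − F80^-0.5)
Stage 1 (23125→2135 µm, Wi₁=14.5): W₁ = 10·14.5·(0.021642 − 0.006576) = 2.1846 kWh/t
Stage 2 (2135→186 µm, Wi₂=14.9): W₂ = 10·14.9·(0.073324 − 0.021642) = 7.7005 kWh/t
W = W₁ + W₂ = 2.1846 + 7.7005 = 9.8851 kWh/t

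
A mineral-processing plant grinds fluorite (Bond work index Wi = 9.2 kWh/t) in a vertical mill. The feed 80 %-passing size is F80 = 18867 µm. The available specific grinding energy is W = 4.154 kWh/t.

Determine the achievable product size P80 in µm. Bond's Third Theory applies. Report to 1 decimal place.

P80 = 363.7 µm

W = 10·Wi·[P80^(−½) − F80^(−½)]
P80^(−½) = W/(10 Wi) + F80^(−½)
  = 4.1540/(10·9.2) + 1/√18867 = 0.045152 + 0.007280 = 0.052432
P80 = (1/0.052432)² = 19.0722² = 363.75 µm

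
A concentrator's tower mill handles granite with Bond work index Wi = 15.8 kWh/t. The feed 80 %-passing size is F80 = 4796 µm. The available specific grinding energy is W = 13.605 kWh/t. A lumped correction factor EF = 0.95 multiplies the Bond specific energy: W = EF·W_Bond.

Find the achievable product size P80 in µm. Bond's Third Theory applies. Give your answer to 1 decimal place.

P80 = 90.6 µm

Bond: W = 10·Wi·(1/√P80 − 1/√F80)
W_Bond = W / EF = 13.605 / 0.95 = 14.3211 kWh/t
1/√P80 = 1/√F80 + W_Bond/(10·Wi)
  = 14.3211/(10·15.8) + 1/√4796 = 0.090640 + 0.014440 = 0.105079
P80 = (1/0.105079)² = 9.5166² = 90.57 µm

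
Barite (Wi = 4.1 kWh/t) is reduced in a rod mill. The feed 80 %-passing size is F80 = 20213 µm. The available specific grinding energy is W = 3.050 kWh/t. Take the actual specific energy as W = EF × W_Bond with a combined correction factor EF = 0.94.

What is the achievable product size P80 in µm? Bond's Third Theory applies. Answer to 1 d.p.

P80 = 134.7 µm

Bond:  W = 10 Wi (1/√P − 1/√F)
W_Bond = W / EF = 3.050 / 0.94 = 3.2447 kWh/t
⇒ 1/√P80 = W_Bond/(10 Wi) + 1/√F80
  = 3.2447/(10·4.1) + 1/√20213 = 0.079139 + 0.007034 = 0.086172
P80 = (1/0.086172)² = 11.6047² = 134.67 µm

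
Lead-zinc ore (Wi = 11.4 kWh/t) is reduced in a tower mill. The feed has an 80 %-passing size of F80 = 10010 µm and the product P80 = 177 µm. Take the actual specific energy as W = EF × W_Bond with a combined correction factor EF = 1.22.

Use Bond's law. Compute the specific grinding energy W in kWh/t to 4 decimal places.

W_Bond = 10·Wi·(1/√P₈₀ − 1/√F₈₀)
1/√177 = 0.075165;  1/√10010 = 0.009995
W = 10·11.4·(0.075165 − 0.009995) = 7.4293 kWh/t
With EF = 1.22: W = 7.4293·1.22 = 9.0638 kWh/t

W = 9.0638 kWh/t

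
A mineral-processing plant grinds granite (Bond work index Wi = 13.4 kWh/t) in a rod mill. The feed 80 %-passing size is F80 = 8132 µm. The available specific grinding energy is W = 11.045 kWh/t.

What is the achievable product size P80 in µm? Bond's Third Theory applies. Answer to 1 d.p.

W = 10·Wi·[P80^(−½) − F80^(−½)]
⇒ 1/√P80 = W/(10·Wi) + 1/√F80
  = 11.0450/(10·13.4) + 1/√8132 = 0.082425 + 0.011089 = 0.093515
P80 = (1/0.093515)² = 10.6935² = 114.35 µm

P80 = 114.4 µm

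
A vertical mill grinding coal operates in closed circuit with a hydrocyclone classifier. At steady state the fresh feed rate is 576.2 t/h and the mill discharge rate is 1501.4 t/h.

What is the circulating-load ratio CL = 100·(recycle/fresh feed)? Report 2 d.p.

Steady state: M = F + R.
R = M − F = 1501.4 − 576.2 = 925.2 t/h
CL = 100·R/F = 100·925.2/576.2 = 160.57 %

CL = 160.57 %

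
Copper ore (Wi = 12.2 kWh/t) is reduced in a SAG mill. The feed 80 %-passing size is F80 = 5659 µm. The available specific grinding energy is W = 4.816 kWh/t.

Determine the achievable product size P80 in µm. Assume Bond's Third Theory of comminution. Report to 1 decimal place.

W = 10·Wi·(P80^(-½) − F80^(-½))
P80^-0.5 = F80^-0.5 + W/(10 Wi)
  = 4.8160/(10·12.2) + 1/√5659 = 0.039475 + 0.013293 = 0.052769
P80 = (1/0.052769)² = 18.9507² = 359.13 µm

P80 = 359.1 µm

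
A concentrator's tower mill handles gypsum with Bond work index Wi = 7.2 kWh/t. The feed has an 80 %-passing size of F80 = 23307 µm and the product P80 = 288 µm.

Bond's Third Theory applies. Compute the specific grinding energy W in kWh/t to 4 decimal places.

W = 3.7710 kWh/t

W = 10 Wi (1/√P80 − 1/√F80)  [Bond]
1/√288 = 0.058926;  1/√23307 = 0.006550
W = 10·7.2·(0.058926 − 0.006550) = 3.7710 kWh/t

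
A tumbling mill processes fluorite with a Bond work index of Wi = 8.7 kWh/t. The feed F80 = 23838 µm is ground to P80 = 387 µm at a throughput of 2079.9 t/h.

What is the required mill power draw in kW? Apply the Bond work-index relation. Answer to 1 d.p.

W = 10·Wi·[P80^(−½) − F80^(−½)]
W = 10·8.7·(1/√387 − 1/√23838) = 10·8.7·(0.044356) = 3.8590 kWh/t
Power = W × throughput = 3.8590 kWh/t × 2079.9 t/h = 8026.3 kW

P = 8026.3 kW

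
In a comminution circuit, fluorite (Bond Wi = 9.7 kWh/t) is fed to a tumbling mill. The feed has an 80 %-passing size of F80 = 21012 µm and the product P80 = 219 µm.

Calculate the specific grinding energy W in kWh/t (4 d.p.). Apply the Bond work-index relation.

W = 5.8855 kWh/t

W = 10·Wi·[P80^(−½) − F80^(−½)]
1/√219 = 0.067574;  1/√21012 = 0.006899
W = 10·9.7·(0.067574 − 0.006899) = 5.8855 kWh/t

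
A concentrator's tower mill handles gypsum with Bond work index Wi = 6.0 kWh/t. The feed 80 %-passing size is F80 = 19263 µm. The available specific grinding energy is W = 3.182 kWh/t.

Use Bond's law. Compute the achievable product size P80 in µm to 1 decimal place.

P80 = 275.6 µm

W = 10 Wi / √P80 − 10 Wi / √F80
1/√P80 = 1/√F80 + W/(10·Wi)
  = 3.1820/(10·6.0) + 1/√19263 = 0.053033 + 0.007205 = 0.060238
P80 = (1/0.060238)² = 16.6007² = 275.58 µm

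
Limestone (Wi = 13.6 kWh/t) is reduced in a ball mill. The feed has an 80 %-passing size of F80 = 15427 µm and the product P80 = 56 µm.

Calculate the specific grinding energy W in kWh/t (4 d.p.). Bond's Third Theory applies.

W = 10 Wi (P80^-0.5 − F80^-0.5)
1/√56 = 0.133631;  1/√15427 = 0.008051
W = 10·13.6·(0.133631 − 0.008051) = 17.0788 kWh/t

W = 17.0788 kWh/t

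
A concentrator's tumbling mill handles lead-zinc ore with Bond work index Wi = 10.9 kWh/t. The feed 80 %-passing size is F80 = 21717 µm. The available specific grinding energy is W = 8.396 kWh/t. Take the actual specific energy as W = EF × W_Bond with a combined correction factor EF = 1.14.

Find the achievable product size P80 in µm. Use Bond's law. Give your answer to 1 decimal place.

P80 = 180.9 µm

W = 10·Wi·[P80^(−½) − F80^(−½)]
W_Bond = W / EF = 8.396 / 1.14 = 7.3649 kWh/t
⇒ 1/√P80 = W_Bond/(10·Wi) + 1/√F80
  = 7.3649/(10·10.9) + 1/√21717 = 0.067568 + 0.006786 = 0.074354
P80 = (1/0.074354)² = 13.4492² = 180.88 µm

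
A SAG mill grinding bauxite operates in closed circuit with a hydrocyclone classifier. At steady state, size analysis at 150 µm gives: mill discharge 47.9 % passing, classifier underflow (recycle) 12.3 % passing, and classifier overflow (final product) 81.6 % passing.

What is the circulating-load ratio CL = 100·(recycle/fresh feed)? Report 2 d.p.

Balance %-passing 150 µm (r = R/F):
Fd + Rd = Ru + Fo ⇒ R/F = (o−d)/(d−u)
r = (81.6 − 47.9)/(47.9 − 12.3) = 33.7/35.6 = 0.9466
CL = 100·r = 94.66 %

CL = 94.66 %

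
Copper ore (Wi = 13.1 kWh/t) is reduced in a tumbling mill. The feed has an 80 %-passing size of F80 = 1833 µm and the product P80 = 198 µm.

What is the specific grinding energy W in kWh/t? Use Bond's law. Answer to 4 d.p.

W_Bond = 10·Wi·(1/√P₈₀ − 1/√F₈₀)
1/√198 = 0.071067;  1/√1833 = 0.023357
W = 10·13.1·(0.071067 − 0.023357) = 6.2500 kWh/t

W = 6.2500 kWh/t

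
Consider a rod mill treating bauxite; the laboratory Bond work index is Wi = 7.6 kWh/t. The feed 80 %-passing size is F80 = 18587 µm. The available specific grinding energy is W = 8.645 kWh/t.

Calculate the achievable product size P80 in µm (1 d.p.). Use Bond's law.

W = 10 Wi / √P80 − 10 Wi / √F80
P80^-0.5 = F80^-0.5 + W/(10 Wi)
  = 8.6450/(10·7.6) + 1/√18587 = 0.113750 + 0.007335 = 0.121085
P80 = (1/0.121085)² = 8.2587² = 68.21 µm

P80 = 68.2 µm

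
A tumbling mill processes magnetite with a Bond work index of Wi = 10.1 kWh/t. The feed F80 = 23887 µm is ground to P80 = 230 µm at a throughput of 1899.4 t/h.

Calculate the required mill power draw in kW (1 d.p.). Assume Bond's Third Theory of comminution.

W_Bond = 10·Wi·(1/√P₈₀ − 1/√F₈₀)
W = 10·10.1·(1/√230 − 1/√23887) = 10·10.1·(0.059468) = 6.0063 kWh/t
Power = W × throughput = 6.0063 kWh/t × 1899.4 t/h = 11408.3 kW

P = 11408.3 kW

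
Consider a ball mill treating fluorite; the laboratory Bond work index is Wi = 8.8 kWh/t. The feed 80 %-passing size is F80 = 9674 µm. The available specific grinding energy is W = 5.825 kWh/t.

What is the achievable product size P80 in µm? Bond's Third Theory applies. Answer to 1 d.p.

P80 = 171.5 µm

W = 10 Wi (1/√P80 − 1/√F80)  [Bond]
⇒ 1/√P80 = W/(10 Wi) + 1/√F80
  = 5.8250/(10·8.8) + 1/√9674 = 0.066193 + 0.010167 = 0.076360
P80 = (1/0.076360)² = 13.0958² = 171.50 µm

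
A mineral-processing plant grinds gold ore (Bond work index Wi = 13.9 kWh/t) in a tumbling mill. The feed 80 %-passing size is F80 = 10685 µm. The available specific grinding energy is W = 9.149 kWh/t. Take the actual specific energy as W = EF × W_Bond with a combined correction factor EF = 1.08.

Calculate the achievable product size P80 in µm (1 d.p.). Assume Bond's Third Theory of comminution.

W_Bond = 10·Wi·(1/√P₈₀ − 1/√F₈₀)
W_Bond = W / EF = 9.149 / 1.08 = 8.4713 kWh/t
P80^-0.5 = F80^-0.5 + W_Bond/(10 Wi)
  = 8.4713/(10·13.9) + 1/√10685 = 0.060945 + 0.009674 = 0.070619
P80 = (1/0.070619)² = 14.1606² = 200.52 µm

P80 = 200.5 µm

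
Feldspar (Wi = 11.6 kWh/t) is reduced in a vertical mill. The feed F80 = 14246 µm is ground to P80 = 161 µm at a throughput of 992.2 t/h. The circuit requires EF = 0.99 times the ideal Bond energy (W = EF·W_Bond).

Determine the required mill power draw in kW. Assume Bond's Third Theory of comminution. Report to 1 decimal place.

W = 10·Wi·(P80^(-½) − F80^(-½))
W = 10·11.6·(1/√161 − 1/√14246) = 10·11.6·(0.070433) = 8.1702 kWh/t
With EF = 0.99: W = 8.1702·0.99 = 8.0885 kWh/t
Mill draw = 8.0885 × 992.2 = 8025.4 kW

P = 8025.4 kW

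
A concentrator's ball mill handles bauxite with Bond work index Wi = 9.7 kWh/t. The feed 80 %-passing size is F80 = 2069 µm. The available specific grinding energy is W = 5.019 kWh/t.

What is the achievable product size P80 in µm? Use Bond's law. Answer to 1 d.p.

P80 = 184.0 µm

W = 10 Wi (P80^-0.5 − F80^-0.5)
⇒ 1/√P80 = W/(10·Wi) + 1/√F80
  = 5.0190/(10·9.7) + 1/√2069 = 0.051742 + 0.021985 = 0.073727
P80 = (1/0.073727)² = 13.5636² = 183.97 µm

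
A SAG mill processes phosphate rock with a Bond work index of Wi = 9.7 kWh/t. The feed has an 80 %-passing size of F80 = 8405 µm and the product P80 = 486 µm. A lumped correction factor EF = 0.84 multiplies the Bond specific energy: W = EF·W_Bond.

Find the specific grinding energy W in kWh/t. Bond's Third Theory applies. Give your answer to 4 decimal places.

W = 2.8073 kWh/t

Bond:  W = 10 Wi (1/√P − 1/√F)
1/√486 = 0.045361;  1/√8405 = 0.010908
W = 10·9.7·(0.045361 − 0.010908) = 3.3420 kWh/t
Apply correction: 3.3420 × 0.84 = 2.8073 kWh/t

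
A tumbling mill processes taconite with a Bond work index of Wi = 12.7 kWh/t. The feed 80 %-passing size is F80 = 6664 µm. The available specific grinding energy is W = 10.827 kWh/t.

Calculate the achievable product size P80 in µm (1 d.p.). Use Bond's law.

W = 10·Wi·[P80^(−½) − F80^(−½)]
⇒ 1/√P80 = W/(10·Wi) + 1/√F80
  = 10.8270/(10·12.7) + 1/√6664 = 0.085252 + 0.012250 = 0.097502
P80 = (1/0.097502)² = 10.2562² = 105.19 µm

P80 = 105.2 µm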